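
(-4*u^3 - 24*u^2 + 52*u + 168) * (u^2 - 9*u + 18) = -4*u^5 + 12*u^4 + 196*u^3 - 732*u^2 - 576*u + 3024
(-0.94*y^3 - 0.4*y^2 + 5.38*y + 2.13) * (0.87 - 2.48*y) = 2.3312*y^4 + 0.1742*y^3 - 13.6904*y^2 - 0.6018*y + 1.8531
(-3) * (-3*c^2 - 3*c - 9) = 9*c^2 + 9*c + 27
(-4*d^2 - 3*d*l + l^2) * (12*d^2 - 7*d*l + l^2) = -48*d^4 - 8*d^3*l + 29*d^2*l^2 - 10*d*l^3 + l^4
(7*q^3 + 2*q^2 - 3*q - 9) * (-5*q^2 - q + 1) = -35*q^5 - 17*q^4 + 20*q^3 + 50*q^2 + 6*q - 9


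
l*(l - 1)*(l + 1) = l^3 - l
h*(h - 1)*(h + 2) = h^3 + h^2 - 2*h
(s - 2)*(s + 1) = s^2 - s - 2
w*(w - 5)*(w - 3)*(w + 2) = w^4 - 6*w^3 - w^2 + 30*w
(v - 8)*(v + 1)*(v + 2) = v^3 - 5*v^2 - 22*v - 16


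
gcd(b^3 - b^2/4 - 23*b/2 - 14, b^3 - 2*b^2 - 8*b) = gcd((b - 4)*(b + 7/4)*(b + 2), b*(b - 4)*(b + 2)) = b^2 - 2*b - 8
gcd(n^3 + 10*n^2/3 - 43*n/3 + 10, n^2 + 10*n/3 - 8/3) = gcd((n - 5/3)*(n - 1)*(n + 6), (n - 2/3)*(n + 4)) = 1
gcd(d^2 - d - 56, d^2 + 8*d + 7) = d + 7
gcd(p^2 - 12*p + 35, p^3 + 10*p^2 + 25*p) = 1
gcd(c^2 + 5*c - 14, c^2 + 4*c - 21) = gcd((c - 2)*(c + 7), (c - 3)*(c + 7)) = c + 7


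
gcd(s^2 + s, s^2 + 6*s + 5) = s + 1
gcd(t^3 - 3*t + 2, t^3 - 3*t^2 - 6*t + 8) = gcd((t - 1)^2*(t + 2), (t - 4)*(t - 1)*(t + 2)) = t^2 + t - 2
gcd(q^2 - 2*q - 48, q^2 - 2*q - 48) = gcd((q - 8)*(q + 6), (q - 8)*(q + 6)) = q^2 - 2*q - 48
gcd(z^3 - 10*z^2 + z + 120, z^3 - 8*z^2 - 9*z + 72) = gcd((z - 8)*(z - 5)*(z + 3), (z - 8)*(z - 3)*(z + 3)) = z^2 - 5*z - 24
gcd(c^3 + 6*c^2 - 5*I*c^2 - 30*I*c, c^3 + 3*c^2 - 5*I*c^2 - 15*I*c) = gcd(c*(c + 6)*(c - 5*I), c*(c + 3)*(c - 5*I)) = c^2 - 5*I*c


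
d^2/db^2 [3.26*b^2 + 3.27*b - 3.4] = 6.52000000000000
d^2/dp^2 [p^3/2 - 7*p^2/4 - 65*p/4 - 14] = 3*p - 7/2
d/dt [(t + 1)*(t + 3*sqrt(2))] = 2*t + 1 + 3*sqrt(2)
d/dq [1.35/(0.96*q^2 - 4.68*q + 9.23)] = (6.318 - 2.592*q)/(0.96*q^2 - 4.68*q + 9.23)^2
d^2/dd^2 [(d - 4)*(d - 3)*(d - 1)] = 6*d - 16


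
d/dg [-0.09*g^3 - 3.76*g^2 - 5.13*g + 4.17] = -0.27*g^2 - 7.52*g - 5.13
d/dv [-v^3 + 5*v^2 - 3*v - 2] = -3*v^2 + 10*v - 3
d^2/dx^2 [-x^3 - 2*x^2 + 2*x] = -6*x - 4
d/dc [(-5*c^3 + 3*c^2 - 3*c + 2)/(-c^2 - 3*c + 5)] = (5*c^4 + 30*c^3 - 87*c^2 + 34*c - 9)/(c^4 + 6*c^3 - c^2 - 30*c + 25)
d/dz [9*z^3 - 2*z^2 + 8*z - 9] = 27*z^2 - 4*z + 8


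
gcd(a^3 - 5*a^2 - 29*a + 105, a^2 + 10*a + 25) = a + 5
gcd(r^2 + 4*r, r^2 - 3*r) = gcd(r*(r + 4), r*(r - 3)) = r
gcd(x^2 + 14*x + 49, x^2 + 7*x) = x + 7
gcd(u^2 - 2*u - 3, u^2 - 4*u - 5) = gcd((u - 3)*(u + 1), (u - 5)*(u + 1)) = u + 1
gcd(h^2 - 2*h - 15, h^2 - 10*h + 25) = h - 5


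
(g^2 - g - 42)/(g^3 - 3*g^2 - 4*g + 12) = (g^2 - g - 42)/(g^3 - 3*g^2 - 4*g + 12)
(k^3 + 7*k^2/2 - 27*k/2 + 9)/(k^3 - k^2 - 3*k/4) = 2*(k^2 + 5*k - 6)/(k*(2*k + 1))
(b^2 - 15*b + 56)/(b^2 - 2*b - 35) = (b - 8)/(b + 5)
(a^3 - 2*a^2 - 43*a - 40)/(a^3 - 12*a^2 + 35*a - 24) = (a^2 + 6*a + 5)/(a^2 - 4*a + 3)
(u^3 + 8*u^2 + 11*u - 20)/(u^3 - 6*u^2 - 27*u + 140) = (u^2 + 3*u - 4)/(u^2 - 11*u + 28)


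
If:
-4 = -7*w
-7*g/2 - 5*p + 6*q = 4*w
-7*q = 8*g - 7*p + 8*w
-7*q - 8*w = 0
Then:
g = -608/903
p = -4864/6321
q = -32/49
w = 4/7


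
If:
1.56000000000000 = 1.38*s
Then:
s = 1.13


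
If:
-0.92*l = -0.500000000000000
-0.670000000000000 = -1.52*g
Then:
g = 0.44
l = 0.54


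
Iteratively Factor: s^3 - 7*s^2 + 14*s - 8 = (s - 1)*(s^2 - 6*s + 8) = (s - 2)*(s - 1)*(s - 4)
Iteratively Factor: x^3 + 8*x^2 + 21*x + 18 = (x + 2)*(x^2 + 6*x + 9) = (x + 2)*(x + 3)*(x + 3)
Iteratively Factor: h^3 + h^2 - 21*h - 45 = (h + 3)*(h^2 - 2*h - 15) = (h + 3)^2*(h - 5)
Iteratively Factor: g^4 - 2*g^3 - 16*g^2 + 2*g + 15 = (g - 5)*(g^3 + 3*g^2 - g - 3) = (g - 5)*(g + 3)*(g^2 - 1) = (g - 5)*(g - 1)*(g + 3)*(g + 1)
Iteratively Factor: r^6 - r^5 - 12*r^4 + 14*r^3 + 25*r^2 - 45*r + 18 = (r + 2)*(r^5 - 3*r^4 - 6*r^3 + 26*r^2 - 27*r + 9) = (r - 1)*(r + 2)*(r^4 - 2*r^3 - 8*r^2 + 18*r - 9) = (r - 1)^2*(r + 2)*(r^3 - r^2 - 9*r + 9) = (r - 1)^2*(r + 2)*(r + 3)*(r^2 - 4*r + 3) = (r - 3)*(r - 1)^2*(r + 2)*(r + 3)*(r - 1)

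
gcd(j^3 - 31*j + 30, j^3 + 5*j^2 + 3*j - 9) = j - 1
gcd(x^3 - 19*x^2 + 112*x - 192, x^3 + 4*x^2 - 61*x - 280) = x - 8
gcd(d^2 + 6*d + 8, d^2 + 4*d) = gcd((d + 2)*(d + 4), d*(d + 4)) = d + 4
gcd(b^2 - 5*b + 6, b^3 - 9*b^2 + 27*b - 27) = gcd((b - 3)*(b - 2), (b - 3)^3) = b - 3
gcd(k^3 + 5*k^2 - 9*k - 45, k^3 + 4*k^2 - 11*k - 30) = k^2 + 2*k - 15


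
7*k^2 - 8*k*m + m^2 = (-7*k + m)*(-k + m)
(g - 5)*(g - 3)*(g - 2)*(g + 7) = g^4 - 3*g^3 - 39*g^2 + 187*g - 210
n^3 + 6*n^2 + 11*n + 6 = (n + 1)*(n + 2)*(n + 3)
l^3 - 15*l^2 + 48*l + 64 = (l - 8)^2*(l + 1)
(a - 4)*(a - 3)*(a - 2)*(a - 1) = a^4 - 10*a^3 + 35*a^2 - 50*a + 24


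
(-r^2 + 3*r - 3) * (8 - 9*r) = 9*r^3 - 35*r^2 + 51*r - 24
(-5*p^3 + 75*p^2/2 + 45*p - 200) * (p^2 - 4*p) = -5*p^5 + 115*p^4/2 - 105*p^3 - 380*p^2 + 800*p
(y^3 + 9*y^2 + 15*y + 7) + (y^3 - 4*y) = 2*y^3 + 9*y^2 + 11*y + 7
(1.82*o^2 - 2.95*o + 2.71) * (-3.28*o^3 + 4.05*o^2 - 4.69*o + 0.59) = -5.9696*o^5 + 17.047*o^4 - 29.3721*o^3 + 25.8848*o^2 - 14.4504*o + 1.5989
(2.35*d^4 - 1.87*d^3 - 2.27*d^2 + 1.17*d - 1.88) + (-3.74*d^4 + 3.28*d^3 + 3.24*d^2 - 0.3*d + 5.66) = -1.39*d^4 + 1.41*d^3 + 0.97*d^2 + 0.87*d + 3.78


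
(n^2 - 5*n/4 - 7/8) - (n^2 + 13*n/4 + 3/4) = -9*n/2 - 13/8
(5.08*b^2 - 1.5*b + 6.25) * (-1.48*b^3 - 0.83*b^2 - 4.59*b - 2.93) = -7.5184*b^5 - 1.9964*b^4 - 31.3222*b^3 - 13.1869*b^2 - 24.2925*b - 18.3125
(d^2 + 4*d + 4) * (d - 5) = d^3 - d^2 - 16*d - 20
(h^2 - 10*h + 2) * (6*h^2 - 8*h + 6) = 6*h^4 - 68*h^3 + 98*h^2 - 76*h + 12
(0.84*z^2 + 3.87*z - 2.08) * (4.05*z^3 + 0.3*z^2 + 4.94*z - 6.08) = 3.402*z^5 + 15.9255*z^4 - 3.1134*z^3 + 13.3866*z^2 - 33.8048*z + 12.6464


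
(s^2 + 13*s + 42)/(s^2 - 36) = (s + 7)/(s - 6)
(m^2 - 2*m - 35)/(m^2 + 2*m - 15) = (m - 7)/(m - 3)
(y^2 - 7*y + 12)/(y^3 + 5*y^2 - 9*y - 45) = (y - 4)/(y^2 + 8*y + 15)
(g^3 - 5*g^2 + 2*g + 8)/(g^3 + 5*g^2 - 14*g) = (g^2 - 3*g - 4)/(g*(g + 7))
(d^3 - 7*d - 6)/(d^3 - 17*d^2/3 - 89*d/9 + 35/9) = 9*(d^3 - 7*d - 6)/(9*d^3 - 51*d^2 - 89*d + 35)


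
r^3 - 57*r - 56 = (r - 8)*(r + 1)*(r + 7)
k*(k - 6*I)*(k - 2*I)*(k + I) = k^4 - 7*I*k^3 - 4*k^2 - 12*I*k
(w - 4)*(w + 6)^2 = w^3 + 8*w^2 - 12*w - 144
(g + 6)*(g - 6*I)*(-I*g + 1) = -I*g^3 - 5*g^2 - 6*I*g^2 - 30*g - 6*I*g - 36*I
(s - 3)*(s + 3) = s^2 - 9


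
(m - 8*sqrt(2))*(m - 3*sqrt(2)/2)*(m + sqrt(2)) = m^3 - 17*sqrt(2)*m^2/2 + 5*m + 24*sqrt(2)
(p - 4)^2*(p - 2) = p^3 - 10*p^2 + 32*p - 32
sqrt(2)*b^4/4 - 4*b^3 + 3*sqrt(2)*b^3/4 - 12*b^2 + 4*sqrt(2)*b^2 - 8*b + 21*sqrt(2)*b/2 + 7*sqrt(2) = (b/2 + 1)*(b - 7*sqrt(2))*(b - sqrt(2))*(sqrt(2)*b/2 + sqrt(2)/2)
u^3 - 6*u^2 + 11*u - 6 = (u - 3)*(u - 2)*(u - 1)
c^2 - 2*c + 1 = (c - 1)^2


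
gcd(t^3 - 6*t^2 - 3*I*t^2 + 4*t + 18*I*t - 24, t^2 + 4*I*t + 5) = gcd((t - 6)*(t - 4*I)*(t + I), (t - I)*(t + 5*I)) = 1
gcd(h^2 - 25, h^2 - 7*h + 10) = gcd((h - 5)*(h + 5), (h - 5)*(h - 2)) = h - 5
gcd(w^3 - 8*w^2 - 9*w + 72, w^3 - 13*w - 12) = w + 3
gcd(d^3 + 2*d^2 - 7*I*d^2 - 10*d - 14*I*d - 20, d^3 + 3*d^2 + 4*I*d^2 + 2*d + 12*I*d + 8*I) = d + 2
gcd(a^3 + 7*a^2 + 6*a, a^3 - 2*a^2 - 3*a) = a^2 + a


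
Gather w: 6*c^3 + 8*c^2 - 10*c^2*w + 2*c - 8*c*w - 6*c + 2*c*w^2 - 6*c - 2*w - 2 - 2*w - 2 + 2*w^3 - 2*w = 6*c^3 + 8*c^2 + 2*c*w^2 - 10*c + 2*w^3 + w*(-10*c^2 - 8*c - 6) - 4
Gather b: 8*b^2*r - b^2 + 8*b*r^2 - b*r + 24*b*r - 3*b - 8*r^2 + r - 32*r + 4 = b^2*(8*r - 1) + b*(8*r^2 + 23*r - 3) - 8*r^2 - 31*r + 4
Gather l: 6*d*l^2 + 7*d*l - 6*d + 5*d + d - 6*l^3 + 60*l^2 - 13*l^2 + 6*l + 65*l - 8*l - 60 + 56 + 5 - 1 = -6*l^3 + l^2*(6*d + 47) + l*(7*d + 63)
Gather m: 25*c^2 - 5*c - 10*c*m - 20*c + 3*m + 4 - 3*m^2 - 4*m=25*c^2 - 25*c - 3*m^2 + m*(-10*c - 1) + 4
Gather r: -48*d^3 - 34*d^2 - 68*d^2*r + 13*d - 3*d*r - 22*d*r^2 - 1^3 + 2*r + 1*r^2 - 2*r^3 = -48*d^3 - 34*d^2 + 13*d - 2*r^3 + r^2*(1 - 22*d) + r*(-68*d^2 - 3*d + 2) - 1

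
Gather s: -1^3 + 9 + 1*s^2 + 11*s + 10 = s^2 + 11*s + 18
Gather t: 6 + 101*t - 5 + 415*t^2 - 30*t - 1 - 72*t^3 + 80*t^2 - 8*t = -72*t^3 + 495*t^2 + 63*t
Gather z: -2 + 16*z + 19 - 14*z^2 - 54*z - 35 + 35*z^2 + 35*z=21*z^2 - 3*z - 18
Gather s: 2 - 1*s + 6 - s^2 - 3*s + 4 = -s^2 - 4*s + 12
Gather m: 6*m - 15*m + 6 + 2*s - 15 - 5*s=-9*m - 3*s - 9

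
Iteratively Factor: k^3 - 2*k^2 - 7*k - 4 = (k - 4)*(k^2 + 2*k + 1) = (k - 4)*(k + 1)*(k + 1)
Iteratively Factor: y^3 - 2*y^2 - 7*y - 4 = (y - 4)*(y^2 + 2*y + 1) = (y - 4)*(y + 1)*(y + 1)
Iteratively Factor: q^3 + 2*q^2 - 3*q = (q)*(q^2 + 2*q - 3) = q*(q + 3)*(q - 1)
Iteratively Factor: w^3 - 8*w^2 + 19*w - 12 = (w - 4)*(w^2 - 4*w + 3) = (w - 4)*(w - 3)*(w - 1)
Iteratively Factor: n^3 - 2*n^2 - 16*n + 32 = (n + 4)*(n^2 - 6*n + 8) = (n - 2)*(n + 4)*(n - 4)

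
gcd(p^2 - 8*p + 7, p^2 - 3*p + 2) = p - 1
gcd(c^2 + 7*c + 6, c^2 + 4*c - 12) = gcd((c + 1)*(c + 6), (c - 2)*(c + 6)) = c + 6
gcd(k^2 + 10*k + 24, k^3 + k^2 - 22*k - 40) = k + 4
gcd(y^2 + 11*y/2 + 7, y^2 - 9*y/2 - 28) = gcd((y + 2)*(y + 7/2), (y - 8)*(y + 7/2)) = y + 7/2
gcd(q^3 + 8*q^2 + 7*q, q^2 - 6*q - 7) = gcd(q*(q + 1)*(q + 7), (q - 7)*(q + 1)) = q + 1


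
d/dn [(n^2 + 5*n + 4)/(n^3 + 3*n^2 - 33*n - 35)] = (-n^2 - 8*n - 43)/(n^4 + 4*n^3 - 66*n^2 - 140*n + 1225)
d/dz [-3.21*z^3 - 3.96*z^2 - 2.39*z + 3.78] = -9.63*z^2 - 7.92*z - 2.39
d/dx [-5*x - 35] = -5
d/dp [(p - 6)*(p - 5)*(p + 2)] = 3*p^2 - 18*p + 8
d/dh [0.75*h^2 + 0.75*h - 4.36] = 1.5*h + 0.75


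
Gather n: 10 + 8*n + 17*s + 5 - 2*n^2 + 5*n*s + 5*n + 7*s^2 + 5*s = -2*n^2 + n*(5*s + 13) + 7*s^2 + 22*s + 15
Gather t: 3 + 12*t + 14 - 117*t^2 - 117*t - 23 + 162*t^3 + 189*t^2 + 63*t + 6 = 162*t^3 + 72*t^2 - 42*t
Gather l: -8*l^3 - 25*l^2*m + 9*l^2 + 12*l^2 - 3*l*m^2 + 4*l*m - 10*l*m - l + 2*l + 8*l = -8*l^3 + l^2*(21 - 25*m) + l*(-3*m^2 - 6*m + 9)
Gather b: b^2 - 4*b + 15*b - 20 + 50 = b^2 + 11*b + 30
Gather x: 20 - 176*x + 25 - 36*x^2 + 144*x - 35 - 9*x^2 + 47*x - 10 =-45*x^2 + 15*x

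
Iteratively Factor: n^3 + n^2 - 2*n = (n)*(n^2 + n - 2) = n*(n - 1)*(n + 2)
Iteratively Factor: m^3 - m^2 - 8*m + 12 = (m - 2)*(m^2 + m - 6) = (m - 2)*(m + 3)*(m - 2)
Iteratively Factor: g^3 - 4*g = (g)*(g^2 - 4) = g*(g - 2)*(g + 2)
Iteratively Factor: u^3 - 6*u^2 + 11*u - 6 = (u - 2)*(u^2 - 4*u + 3) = (u - 3)*(u - 2)*(u - 1)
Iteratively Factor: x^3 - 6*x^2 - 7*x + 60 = (x - 4)*(x^2 - 2*x - 15) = (x - 4)*(x + 3)*(x - 5)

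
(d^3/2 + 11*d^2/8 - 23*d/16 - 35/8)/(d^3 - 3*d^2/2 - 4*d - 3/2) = (-8*d^3 - 22*d^2 + 23*d + 70)/(8*(-2*d^3 + 3*d^2 + 8*d + 3))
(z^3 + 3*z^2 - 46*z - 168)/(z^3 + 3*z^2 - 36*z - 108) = (z^2 - 3*z - 28)/(z^2 - 3*z - 18)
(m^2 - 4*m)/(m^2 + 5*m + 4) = m*(m - 4)/(m^2 + 5*m + 4)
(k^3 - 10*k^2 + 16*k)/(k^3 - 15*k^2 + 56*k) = (k - 2)/(k - 7)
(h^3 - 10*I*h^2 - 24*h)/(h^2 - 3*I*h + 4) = h*(h - 6*I)/(h + I)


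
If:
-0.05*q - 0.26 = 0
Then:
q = -5.20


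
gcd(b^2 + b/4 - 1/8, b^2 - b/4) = b - 1/4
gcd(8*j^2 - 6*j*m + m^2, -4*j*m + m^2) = 4*j - m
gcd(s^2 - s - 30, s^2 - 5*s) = 1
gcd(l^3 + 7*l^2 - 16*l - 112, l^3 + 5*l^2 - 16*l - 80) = l^2 - 16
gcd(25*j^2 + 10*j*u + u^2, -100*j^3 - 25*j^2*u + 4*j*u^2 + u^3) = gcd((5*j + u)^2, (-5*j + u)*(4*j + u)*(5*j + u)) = 5*j + u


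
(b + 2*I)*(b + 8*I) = b^2 + 10*I*b - 16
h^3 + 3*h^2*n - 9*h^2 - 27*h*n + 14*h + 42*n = (h - 7)*(h - 2)*(h + 3*n)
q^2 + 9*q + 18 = (q + 3)*(q + 6)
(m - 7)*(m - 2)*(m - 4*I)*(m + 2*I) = m^4 - 9*m^3 - 2*I*m^3 + 22*m^2 + 18*I*m^2 - 72*m - 28*I*m + 112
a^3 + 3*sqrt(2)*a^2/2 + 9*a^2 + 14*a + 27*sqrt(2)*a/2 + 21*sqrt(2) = (a + 2)*(a + 7)*(a + 3*sqrt(2)/2)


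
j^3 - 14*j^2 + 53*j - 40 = (j - 8)*(j - 5)*(j - 1)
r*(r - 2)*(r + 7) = r^3 + 5*r^2 - 14*r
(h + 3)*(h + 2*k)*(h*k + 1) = h^3*k + 2*h^2*k^2 + 3*h^2*k + h^2 + 6*h*k^2 + 2*h*k + 3*h + 6*k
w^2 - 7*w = w*(w - 7)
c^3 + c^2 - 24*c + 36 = (c - 3)*(c - 2)*(c + 6)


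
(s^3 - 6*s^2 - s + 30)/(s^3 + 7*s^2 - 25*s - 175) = (s^2 - s - 6)/(s^2 + 12*s + 35)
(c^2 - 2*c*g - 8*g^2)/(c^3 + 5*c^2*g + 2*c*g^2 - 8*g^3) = (c - 4*g)/(c^2 + 3*c*g - 4*g^2)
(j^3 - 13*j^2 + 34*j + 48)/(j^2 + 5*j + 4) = (j^2 - 14*j + 48)/(j + 4)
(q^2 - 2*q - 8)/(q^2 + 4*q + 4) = (q - 4)/(q + 2)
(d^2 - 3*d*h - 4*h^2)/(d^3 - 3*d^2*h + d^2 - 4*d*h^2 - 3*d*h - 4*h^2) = 1/(d + 1)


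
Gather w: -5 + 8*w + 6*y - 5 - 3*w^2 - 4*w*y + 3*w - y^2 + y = -3*w^2 + w*(11 - 4*y) - y^2 + 7*y - 10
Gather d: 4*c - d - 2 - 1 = 4*c - d - 3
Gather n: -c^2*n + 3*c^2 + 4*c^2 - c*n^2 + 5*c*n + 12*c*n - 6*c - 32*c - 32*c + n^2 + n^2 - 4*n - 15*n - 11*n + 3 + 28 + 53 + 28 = 7*c^2 - 70*c + n^2*(2 - c) + n*(-c^2 + 17*c - 30) + 112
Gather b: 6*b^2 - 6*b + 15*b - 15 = 6*b^2 + 9*b - 15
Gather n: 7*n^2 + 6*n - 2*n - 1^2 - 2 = 7*n^2 + 4*n - 3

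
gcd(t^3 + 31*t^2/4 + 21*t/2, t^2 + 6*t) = t^2 + 6*t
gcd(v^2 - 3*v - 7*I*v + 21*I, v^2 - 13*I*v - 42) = v - 7*I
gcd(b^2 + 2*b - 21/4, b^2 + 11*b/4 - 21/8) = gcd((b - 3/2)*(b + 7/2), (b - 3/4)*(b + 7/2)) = b + 7/2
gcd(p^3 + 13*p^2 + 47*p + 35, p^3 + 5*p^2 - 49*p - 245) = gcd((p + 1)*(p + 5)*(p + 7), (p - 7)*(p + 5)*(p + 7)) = p^2 + 12*p + 35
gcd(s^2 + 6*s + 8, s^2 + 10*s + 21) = 1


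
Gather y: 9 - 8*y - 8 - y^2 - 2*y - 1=-y^2 - 10*y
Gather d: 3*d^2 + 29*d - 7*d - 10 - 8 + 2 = 3*d^2 + 22*d - 16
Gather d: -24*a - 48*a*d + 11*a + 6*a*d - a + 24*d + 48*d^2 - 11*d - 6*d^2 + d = -14*a + 42*d^2 + d*(14 - 42*a)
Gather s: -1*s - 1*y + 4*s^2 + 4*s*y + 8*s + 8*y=4*s^2 + s*(4*y + 7) + 7*y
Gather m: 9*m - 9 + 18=9*m + 9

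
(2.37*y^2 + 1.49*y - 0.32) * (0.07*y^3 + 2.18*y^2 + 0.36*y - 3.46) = 0.1659*y^5 + 5.2709*y^4 + 4.079*y^3 - 8.3614*y^2 - 5.2706*y + 1.1072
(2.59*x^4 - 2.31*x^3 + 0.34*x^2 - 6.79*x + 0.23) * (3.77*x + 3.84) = 9.7643*x^5 + 1.2369*x^4 - 7.5886*x^3 - 24.2927*x^2 - 25.2065*x + 0.8832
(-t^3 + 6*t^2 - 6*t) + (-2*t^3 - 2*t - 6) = -3*t^3 + 6*t^2 - 8*t - 6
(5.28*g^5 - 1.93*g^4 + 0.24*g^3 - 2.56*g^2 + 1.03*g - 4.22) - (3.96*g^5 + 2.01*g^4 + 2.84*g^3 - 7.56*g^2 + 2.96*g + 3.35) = 1.32*g^5 - 3.94*g^4 - 2.6*g^3 + 5.0*g^2 - 1.93*g - 7.57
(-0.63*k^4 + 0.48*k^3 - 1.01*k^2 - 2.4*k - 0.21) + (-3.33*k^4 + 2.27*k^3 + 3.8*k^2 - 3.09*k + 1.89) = -3.96*k^4 + 2.75*k^3 + 2.79*k^2 - 5.49*k + 1.68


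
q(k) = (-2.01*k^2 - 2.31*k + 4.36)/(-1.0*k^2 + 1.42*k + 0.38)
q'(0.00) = -48.95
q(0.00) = 11.47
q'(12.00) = -0.04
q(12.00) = 2.47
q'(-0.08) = -113.57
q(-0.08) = 17.43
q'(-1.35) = -2.32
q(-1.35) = -1.14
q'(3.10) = -1.48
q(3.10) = 4.58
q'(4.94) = -0.34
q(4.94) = 3.30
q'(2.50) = -3.97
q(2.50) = 6.02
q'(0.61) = -6.02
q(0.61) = 2.52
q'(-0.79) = -8.56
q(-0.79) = -3.61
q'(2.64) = -2.98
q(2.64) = 5.54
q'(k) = (-4.02*k - 2.31)/(-1.0*k^2 + 1.42*k + 0.38) + (2.0*k - 1.42)*(-2.01*k^2 - 2.31*k + 4.36)/(-1.0*k^2 + 1.42*k + 0.38)^2 = (-5.1642*k^2 + 7.1924*k - 7.069)/(1.0*k^4 - 2.84*k^3 + 1.2564*k^2 + 1.0792*k + 0.1444)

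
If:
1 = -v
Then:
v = -1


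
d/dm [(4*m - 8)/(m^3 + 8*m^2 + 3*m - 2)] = 8*(-m^3 - m^2 + 16*m + 2)/(m^6 + 16*m^5 + 70*m^4 + 44*m^3 - 23*m^2 - 12*m + 4)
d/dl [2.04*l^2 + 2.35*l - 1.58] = 4.08*l + 2.35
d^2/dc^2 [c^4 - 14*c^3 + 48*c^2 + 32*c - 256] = 12*c^2 - 84*c + 96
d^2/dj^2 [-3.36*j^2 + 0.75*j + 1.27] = -6.72000000000000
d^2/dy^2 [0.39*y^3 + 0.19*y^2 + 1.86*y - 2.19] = 2.34*y + 0.38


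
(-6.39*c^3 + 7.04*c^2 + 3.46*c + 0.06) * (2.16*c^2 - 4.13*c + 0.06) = -13.8024*c^5 + 41.5971*c^4 - 21.985*c^3 - 13.7378*c^2 - 0.0402*c + 0.0036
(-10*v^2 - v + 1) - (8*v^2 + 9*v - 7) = -18*v^2 - 10*v + 8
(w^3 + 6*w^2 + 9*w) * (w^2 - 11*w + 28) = w^5 - 5*w^4 - 29*w^3 + 69*w^2 + 252*w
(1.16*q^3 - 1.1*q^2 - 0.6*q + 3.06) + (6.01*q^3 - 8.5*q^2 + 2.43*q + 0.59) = 7.17*q^3 - 9.6*q^2 + 1.83*q + 3.65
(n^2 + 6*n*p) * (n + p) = n^3 + 7*n^2*p + 6*n*p^2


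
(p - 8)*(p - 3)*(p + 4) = p^3 - 7*p^2 - 20*p + 96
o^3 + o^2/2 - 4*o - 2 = (o - 2)*(o + 1/2)*(o + 2)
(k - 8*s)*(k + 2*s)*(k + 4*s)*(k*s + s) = k^4*s - 2*k^3*s^2 + k^3*s - 40*k^2*s^3 - 2*k^2*s^2 - 64*k*s^4 - 40*k*s^3 - 64*s^4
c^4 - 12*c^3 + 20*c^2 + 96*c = c*(c - 8)*(c - 6)*(c + 2)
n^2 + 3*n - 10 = (n - 2)*(n + 5)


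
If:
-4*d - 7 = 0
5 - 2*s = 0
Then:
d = -7/4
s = 5/2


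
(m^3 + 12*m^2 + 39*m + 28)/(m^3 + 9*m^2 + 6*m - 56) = (m + 1)/(m - 2)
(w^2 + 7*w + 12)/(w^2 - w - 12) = (w + 4)/(w - 4)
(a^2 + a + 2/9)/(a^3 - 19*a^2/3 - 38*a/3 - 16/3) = (a + 1/3)/(a^2 - 7*a - 8)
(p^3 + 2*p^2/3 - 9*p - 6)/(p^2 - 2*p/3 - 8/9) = 3*(p^2 - 9)/(3*p - 4)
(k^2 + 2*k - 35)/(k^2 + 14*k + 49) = (k - 5)/(k + 7)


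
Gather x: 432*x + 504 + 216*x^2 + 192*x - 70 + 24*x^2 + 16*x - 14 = 240*x^2 + 640*x + 420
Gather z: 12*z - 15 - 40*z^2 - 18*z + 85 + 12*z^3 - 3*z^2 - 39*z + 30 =12*z^3 - 43*z^2 - 45*z + 100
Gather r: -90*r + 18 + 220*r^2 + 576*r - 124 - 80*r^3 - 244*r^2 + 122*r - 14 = -80*r^3 - 24*r^2 + 608*r - 120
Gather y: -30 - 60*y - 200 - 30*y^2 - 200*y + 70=-30*y^2 - 260*y - 160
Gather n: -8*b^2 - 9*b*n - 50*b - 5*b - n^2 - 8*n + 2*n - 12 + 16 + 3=-8*b^2 - 55*b - n^2 + n*(-9*b - 6) + 7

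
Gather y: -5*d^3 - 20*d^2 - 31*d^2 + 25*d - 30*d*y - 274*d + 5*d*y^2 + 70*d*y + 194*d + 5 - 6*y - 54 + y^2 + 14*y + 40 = -5*d^3 - 51*d^2 - 55*d + y^2*(5*d + 1) + y*(40*d + 8) - 9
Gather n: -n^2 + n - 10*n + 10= -n^2 - 9*n + 10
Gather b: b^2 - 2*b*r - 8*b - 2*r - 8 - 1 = b^2 + b*(-2*r - 8) - 2*r - 9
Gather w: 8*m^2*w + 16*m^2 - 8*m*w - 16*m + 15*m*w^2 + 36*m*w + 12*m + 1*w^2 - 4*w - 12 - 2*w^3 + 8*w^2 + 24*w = 16*m^2 - 4*m - 2*w^3 + w^2*(15*m + 9) + w*(8*m^2 + 28*m + 20) - 12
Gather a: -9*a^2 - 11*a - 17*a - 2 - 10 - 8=-9*a^2 - 28*a - 20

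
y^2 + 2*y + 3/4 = (y + 1/2)*(y + 3/2)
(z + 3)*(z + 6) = z^2 + 9*z + 18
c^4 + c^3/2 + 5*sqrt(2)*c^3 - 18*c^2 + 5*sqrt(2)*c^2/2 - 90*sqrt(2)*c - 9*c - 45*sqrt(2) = (c + 1/2)*(c - 3*sqrt(2))*(c + 3*sqrt(2))*(c + 5*sqrt(2))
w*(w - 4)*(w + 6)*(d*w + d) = d*w^4 + 3*d*w^3 - 22*d*w^2 - 24*d*w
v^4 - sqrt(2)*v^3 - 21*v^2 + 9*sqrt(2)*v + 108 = (v - 3)*(v + 3)*(v - 3*sqrt(2))*(v + 2*sqrt(2))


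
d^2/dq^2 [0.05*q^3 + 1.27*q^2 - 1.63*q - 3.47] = 0.3*q + 2.54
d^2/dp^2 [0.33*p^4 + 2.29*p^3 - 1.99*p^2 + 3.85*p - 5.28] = 3.96*p^2 + 13.74*p - 3.98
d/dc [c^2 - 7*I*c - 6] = 2*c - 7*I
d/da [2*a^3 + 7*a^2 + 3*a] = 6*a^2 + 14*a + 3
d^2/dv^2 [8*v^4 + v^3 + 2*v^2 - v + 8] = 96*v^2 + 6*v + 4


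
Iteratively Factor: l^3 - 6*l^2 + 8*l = (l)*(l^2 - 6*l + 8) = l*(l - 4)*(l - 2)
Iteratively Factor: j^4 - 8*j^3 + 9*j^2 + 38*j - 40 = (j - 1)*(j^3 - 7*j^2 + 2*j + 40) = (j - 4)*(j - 1)*(j^2 - 3*j - 10) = (j - 5)*(j - 4)*(j - 1)*(j + 2)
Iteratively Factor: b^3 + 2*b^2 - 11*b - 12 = (b + 4)*(b^2 - 2*b - 3) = (b + 1)*(b + 4)*(b - 3)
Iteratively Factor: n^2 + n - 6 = (n - 2)*(n + 3)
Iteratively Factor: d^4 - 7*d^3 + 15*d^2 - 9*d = (d - 3)*(d^3 - 4*d^2 + 3*d) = d*(d - 3)*(d^2 - 4*d + 3) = d*(d - 3)*(d - 1)*(d - 3)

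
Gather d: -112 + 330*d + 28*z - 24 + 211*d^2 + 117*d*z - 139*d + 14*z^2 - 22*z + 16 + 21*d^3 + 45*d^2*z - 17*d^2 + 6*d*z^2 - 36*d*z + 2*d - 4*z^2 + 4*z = 21*d^3 + d^2*(45*z + 194) + d*(6*z^2 + 81*z + 193) + 10*z^2 + 10*z - 120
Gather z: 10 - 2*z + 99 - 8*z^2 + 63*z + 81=-8*z^2 + 61*z + 190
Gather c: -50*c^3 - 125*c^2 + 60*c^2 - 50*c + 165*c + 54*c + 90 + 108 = -50*c^3 - 65*c^2 + 169*c + 198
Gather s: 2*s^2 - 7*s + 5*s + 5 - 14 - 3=2*s^2 - 2*s - 12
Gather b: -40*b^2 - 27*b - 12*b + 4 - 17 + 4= -40*b^2 - 39*b - 9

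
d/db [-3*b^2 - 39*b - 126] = -6*b - 39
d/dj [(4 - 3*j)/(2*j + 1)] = -11/(2*j + 1)^2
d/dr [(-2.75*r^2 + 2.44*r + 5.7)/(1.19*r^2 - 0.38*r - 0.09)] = (-1.8586*r^2 - 13.071*r + 1.9464)/(1.4161*r^4 - 0.9044*r^3 - 0.0698*r^2 + 0.0684*r + 0.0081)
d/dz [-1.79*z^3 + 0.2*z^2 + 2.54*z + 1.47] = -5.37*z^2 + 0.4*z + 2.54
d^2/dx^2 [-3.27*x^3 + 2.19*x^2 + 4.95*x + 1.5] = 4.38 - 19.62*x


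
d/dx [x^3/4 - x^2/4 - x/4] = 3*x^2/4 - x/2 - 1/4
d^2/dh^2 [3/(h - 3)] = 6/(h - 3)^3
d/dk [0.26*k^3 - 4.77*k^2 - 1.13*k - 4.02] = 0.78*k^2 - 9.54*k - 1.13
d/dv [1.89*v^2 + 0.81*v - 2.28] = 3.78*v + 0.81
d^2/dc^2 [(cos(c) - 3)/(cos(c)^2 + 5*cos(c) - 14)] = (-9*(1 - cos(2*c))^2*cos(c) + 17*(1 - cos(2*c))^2 - 77*cos(c) + 378*cos(2*c) - 45*cos(3*c) + 2*cos(5*c) - 66)/(4*(cos(c) - 2)^3*(cos(c) + 7)^3)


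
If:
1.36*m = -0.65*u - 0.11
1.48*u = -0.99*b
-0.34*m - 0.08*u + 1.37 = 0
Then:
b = 25.32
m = 8.02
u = -16.94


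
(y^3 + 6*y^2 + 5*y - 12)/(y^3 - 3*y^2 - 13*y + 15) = (y + 4)/(y - 5)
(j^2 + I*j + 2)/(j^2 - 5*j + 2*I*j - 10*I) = (j - I)/(j - 5)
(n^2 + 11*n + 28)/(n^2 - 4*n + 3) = (n^2 + 11*n + 28)/(n^2 - 4*n + 3)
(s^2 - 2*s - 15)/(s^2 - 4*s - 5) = (s + 3)/(s + 1)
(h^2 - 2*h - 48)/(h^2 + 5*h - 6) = (h - 8)/(h - 1)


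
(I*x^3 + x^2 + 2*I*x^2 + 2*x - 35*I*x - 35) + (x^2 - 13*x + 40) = I*x^3 + 2*x^2 + 2*I*x^2 - 11*x - 35*I*x + 5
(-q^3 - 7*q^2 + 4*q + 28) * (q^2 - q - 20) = -q^5 - 6*q^4 + 31*q^3 + 164*q^2 - 108*q - 560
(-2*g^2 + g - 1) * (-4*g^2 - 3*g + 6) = 8*g^4 + 2*g^3 - 11*g^2 + 9*g - 6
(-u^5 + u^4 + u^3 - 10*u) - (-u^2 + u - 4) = -u^5 + u^4 + u^3 + u^2 - 11*u + 4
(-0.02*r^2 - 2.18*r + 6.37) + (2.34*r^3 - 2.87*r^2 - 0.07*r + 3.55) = 2.34*r^3 - 2.89*r^2 - 2.25*r + 9.92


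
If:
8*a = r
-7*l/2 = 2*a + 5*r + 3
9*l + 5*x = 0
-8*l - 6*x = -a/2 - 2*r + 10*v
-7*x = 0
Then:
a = -1/14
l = 0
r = -4/7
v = -33/280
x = 0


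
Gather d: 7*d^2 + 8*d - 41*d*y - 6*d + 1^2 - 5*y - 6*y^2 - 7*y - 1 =7*d^2 + d*(2 - 41*y) - 6*y^2 - 12*y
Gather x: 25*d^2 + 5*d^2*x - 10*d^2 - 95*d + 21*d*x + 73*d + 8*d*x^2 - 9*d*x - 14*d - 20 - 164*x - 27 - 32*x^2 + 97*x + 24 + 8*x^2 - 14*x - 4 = 15*d^2 - 36*d + x^2*(8*d - 24) + x*(5*d^2 + 12*d - 81) - 27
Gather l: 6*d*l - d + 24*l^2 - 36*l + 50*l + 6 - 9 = -d + 24*l^2 + l*(6*d + 14) - 3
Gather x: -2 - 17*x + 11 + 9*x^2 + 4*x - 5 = 9*x^2 - 13*x + 4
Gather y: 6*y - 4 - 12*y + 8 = 4 - 6*y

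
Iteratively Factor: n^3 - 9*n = (n)*(n^2 - 9) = n*(n - 3)*(n + 3)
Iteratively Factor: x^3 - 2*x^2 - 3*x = (x + 1)*(x^2 - 3*x) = x*(x + 1)*(x - 3)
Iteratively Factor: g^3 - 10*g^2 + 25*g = (g - 5)*(g^2 - 5*g) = (g - 5)^2*(g)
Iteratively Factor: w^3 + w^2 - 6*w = (w)*(w^2 + w - 6) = w*(w - 2)*(w + 3)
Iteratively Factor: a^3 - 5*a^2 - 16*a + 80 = (a + 4)*(a^2 - 9*a + 20) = (a - 5)*(a + 4)*(a - 4)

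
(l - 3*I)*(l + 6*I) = l^2 + 3*I*l + 18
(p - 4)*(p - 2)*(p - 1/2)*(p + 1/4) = p^4 - 25*p^3/4 + 75*p^2/8 - 5*p/4 - 1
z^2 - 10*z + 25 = (z - 5)^2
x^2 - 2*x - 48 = (x - 8)*(x + 6)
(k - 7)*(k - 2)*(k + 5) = k^3 - 4*k^2 - 31*k + 70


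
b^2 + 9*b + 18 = (b + 3)*(b + 6)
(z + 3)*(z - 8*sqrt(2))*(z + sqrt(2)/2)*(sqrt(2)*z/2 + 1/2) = sqrt(2)*z^4/2 - 7*z^3 + 3*sqrt(2)*z^3/2 - 21*z^2 - 31*sqrt(2)*z^2/4 - 93*sqrt(2)*z/4 - 4*z - 12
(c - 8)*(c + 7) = c^2 - c - 56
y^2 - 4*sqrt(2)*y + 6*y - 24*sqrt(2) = (y + 6)*(y - 4*sqrt(2))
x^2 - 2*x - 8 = (x - 4)*(x + 2)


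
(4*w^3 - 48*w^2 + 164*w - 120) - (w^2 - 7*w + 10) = 4*w^3 - 49*w^2 + 171*w - 130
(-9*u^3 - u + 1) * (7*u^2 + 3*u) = -63*u^5 - 27*u^4 - 7*u^3 + 4*u^2 + 3*u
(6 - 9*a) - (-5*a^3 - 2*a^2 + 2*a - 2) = 5*a^3 + 2*a^2 - 11*a + 8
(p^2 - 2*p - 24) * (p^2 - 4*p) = p^4 - 6*p^3 - 16*p^2 + 96*p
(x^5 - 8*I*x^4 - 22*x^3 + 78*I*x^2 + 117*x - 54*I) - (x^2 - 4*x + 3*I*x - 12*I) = x^5 - 8*I*x^4 - 22*x^3 - x^2 + 78*I*x^2 + 121*x - 3*I*x - 42*I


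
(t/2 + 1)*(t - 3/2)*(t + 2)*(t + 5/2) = t^4/2 + 5*t^3/2 + 17*t^2/8 - 11*t/2 - 15/2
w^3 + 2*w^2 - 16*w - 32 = (w - 4)*(w + 2)*(w + 4)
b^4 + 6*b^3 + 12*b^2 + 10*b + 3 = (b + 1)^3*(b + 3)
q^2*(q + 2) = q^3 + 2*q^2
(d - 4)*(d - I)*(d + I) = d^3 - 4*d^2 + d - 4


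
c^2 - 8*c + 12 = (c - 6)*(c - 2)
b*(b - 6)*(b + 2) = b^3 - 4*b^2 - 12*b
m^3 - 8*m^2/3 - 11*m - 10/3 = (m - 5)*(m + 1/3)*(m + 2)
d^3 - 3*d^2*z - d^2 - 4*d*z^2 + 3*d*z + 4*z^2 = (d - 1)*(d - 4*z)*(d + z)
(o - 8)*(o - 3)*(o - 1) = o^3 - 12*o^2 + 35*o - 24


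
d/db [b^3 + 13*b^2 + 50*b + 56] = 3*b^2 + 26*b + 50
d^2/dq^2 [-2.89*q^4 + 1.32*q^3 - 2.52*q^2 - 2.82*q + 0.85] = -34.68*q^2 + 7.92*q - 5.04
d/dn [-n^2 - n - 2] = -2*n - 1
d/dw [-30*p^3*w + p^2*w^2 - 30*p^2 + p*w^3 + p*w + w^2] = -30*p^3 + 2*p^2*w + 3*p*w^2 + p + 2*w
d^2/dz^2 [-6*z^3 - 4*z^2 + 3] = -36*z - 8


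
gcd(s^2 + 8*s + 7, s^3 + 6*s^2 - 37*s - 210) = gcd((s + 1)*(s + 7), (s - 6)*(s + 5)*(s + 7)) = s + 7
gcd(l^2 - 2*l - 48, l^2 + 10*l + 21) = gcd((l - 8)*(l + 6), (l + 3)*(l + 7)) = 1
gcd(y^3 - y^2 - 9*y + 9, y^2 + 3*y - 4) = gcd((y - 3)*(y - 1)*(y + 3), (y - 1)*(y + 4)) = y - 1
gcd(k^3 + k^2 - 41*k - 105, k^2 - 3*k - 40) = k + 5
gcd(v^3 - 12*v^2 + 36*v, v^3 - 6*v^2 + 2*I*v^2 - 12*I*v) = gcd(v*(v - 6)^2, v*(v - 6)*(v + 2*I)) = v^2 - 6*v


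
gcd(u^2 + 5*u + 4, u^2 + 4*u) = u + 4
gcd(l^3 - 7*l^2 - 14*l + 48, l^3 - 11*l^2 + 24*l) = l - 8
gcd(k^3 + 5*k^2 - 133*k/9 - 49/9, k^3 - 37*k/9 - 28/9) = k - 7/3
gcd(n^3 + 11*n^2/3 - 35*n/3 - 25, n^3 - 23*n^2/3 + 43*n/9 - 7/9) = 1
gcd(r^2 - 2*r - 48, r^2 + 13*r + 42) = r + 6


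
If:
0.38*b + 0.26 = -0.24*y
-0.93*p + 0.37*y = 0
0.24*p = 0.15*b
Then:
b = -0.34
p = -0.21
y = -0.54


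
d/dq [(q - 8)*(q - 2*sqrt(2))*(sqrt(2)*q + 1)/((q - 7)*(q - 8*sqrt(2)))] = (sqrt(2)*q^4 - 32*q^3 - 14*sqrt(2)*q^3 + 82*sqrt(2)*q^2 + 461*q^2 - 1792*q - 368*sqrt(2)*q + 32 + 1456*sqrt(2))/(q^4 - 16*sqrt(2)*q^3 - 14*q^3 + 177*q^2 + 224*sqrt(2)*q^2 - 1792*q - 784*sqrt(2)*q + 6272)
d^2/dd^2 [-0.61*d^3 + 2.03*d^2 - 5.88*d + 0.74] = 4.06 - 3.66*d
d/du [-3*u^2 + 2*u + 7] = 2 - 6*u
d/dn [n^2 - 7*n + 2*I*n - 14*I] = 2*n - 7 + 2*I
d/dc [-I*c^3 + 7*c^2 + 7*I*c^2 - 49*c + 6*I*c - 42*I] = -3*I*c^2 + 14*c*(1 + I) - 49 + 6*I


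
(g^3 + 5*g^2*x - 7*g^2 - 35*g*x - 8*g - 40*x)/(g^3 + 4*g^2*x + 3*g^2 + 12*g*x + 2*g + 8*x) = (g^2 + 5*g*x - 8*g - 40*x)/(g^2 + 4*g*x + 2*g + 8*x)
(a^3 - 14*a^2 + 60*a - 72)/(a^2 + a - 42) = (a^2 - 8*a + 12)/(a + 7)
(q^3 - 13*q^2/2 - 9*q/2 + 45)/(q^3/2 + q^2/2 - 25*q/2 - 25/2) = (2*q^3 - 13*q^2 - 9*q + 90)/(q^3 + q^2 - 25*q - 25)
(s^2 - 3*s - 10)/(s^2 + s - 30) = (s + 2)/(s + 6)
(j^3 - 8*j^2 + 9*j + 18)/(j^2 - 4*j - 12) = (j^2 - 2*j - 3)/(j + 2)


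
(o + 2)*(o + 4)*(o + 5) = o^3 + 11*o^2 + 38*o + 40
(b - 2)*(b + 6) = b^2 + 4*b - 12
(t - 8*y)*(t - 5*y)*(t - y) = t^3 - 14*t^2*y + 53*t*y^2 - 40*y^3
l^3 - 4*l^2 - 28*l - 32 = (l - 8)*(l + 2)^2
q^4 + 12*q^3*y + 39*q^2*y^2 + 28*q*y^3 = q*(q + y)*(q + 4*y)*(q + 7*y)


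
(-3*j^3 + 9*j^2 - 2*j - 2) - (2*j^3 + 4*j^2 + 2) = -5*j^3 + 5*j^2 - 2*j - 4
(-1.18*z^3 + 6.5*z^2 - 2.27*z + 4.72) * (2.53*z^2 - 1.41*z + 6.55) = -2.9854*z^5 + 18.1088*z^4 - 22.6371*z^3 + 57.7173*z^2 - 21.5237*z + 30.916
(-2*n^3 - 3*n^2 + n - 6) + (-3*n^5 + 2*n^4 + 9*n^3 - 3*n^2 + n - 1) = -3*n^5 + 2*n^4 + 7*n^3 - 6*n^2 + 2*n - 7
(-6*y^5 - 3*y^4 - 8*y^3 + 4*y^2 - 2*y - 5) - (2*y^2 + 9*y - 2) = -6*y^5 - 3*y^4 - 8*y^3 + 2*y^2 - 11*y - 3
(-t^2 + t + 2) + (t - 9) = -t^2 + 2*t - 7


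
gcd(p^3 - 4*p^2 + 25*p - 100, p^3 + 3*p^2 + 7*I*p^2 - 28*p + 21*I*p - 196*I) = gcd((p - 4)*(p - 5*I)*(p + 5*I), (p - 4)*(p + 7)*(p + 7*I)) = p - 4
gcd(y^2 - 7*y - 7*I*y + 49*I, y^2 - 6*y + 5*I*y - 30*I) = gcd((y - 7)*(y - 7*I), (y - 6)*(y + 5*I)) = 1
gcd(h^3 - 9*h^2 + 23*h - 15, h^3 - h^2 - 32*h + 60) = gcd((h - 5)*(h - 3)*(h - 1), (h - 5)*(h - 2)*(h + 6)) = h - 5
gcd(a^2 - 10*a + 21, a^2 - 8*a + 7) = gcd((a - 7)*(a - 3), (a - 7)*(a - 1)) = a - 7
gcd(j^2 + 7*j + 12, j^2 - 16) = j + 4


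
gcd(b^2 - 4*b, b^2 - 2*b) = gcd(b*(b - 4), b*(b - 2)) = b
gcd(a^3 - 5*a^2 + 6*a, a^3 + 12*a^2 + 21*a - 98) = a - 2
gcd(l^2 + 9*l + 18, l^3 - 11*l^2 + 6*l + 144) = l + 3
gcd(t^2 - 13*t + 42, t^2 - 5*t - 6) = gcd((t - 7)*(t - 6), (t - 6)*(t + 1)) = t - 6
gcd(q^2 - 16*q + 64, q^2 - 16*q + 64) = q^2 - 16*q + 64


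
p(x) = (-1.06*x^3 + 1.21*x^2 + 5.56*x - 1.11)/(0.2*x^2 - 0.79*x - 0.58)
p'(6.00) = 19.55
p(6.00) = -81.46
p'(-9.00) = -5.08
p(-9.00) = 36.06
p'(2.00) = 1.67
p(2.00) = -4.68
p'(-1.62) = -7.81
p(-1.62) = -1.99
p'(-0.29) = -34.80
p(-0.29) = 7.77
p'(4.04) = 164.51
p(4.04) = 56.76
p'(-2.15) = -5.81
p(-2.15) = 1.50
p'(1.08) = -2.48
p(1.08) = -4.14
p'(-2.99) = -5.10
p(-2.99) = 6.00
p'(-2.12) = -5.86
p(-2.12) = 1.32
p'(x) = (0.79 - 0.4*x)*(-1.06*x^3 + 1.21*x^2 + 5.56*x - 1.11)/(0.2*x^2 - 0.79*x - 0.58)^2 + (-3.18*x^2 + 2.42*x + 5.56)/(0.2*x^2 - 0.79*x - 0.58) = (-0.212*x^4 + 1.6748*x^3 - 0.2235*x^2 - 0.9596*x - 4.1017)/(0.04*x^4 - 0.316*x^3 + 0.3921*x^2 + 0.9164*x + 0.3364)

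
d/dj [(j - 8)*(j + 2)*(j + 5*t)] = 3*j^2 + 10*j*t - 12*j - 30*t - 16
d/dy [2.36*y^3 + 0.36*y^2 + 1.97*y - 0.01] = 7.08*y^2 + 0.72*y + 1.97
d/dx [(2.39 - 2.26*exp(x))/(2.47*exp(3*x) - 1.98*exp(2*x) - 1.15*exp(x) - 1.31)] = (11.1644*exp(3*x) - 22.1847*exp(2*x) + 9.4644*exp(x) + 5.7091)*exp(x)/(6.1009*exp(6*x) - 9.7812*exp(5*x) - 1.7606*exp(4*x) - 1.9174*exp(3*x) + 6.5101*exp(2*x) + 3.013*exp(x) + 1.7161)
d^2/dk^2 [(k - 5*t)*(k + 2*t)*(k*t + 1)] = 6*k*t - 6*t^2 + 2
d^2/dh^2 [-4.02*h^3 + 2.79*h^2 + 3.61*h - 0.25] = 5.58 - 24.12*h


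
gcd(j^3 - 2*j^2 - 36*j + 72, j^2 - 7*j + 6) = j - 6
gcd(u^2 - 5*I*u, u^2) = u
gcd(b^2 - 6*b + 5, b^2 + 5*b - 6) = b - 1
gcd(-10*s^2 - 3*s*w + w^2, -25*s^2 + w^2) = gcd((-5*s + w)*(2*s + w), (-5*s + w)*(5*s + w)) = 5*s - w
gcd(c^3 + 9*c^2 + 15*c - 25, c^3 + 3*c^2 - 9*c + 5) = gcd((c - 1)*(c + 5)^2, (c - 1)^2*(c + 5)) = c^2 + 4*c - 5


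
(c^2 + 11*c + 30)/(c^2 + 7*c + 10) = (c + 6)/(c + 2)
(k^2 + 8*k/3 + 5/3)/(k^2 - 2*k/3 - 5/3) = (3*k + 5)/(3*k - 5)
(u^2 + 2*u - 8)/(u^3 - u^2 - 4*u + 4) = (u + 4)/(u^2 + u - 2)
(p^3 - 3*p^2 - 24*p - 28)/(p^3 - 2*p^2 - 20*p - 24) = (p - 7)/(p - 6)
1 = 1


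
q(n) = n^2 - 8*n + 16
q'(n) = 2*n - 8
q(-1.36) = 28.73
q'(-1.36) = -10.72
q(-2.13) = 37.58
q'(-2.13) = -12.26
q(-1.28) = 27.88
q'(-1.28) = -10.56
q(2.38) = 2.62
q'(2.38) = -3.24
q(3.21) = 0.62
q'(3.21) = -1.58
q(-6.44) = 108.99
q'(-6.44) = -20.88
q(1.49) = 6.30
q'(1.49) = -5.02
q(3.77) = 0.05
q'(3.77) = -0.46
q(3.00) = 1.00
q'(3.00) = -2.00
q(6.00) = 4.00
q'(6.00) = 4.00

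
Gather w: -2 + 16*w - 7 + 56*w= 72*w - 9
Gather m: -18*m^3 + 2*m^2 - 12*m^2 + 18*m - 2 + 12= -18*m^3 - 10*m^2 + 18*m + 10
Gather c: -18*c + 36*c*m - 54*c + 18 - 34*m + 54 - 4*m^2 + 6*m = c*(36*m - 72) - 4*m^2 - 28*m + 72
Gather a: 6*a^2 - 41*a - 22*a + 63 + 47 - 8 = 6*a^2 - 63*a + 102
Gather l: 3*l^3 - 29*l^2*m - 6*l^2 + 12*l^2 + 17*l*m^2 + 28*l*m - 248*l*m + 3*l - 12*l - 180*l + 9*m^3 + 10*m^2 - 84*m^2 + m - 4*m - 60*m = 3*l^3 + l^2*(6 - 29*m) + l*(17*m^2 - 220*m - 189) + 9*m^3 - 74*m^2 - 63*m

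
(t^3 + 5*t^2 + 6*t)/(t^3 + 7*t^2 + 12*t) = (t + 2)/(t + 4)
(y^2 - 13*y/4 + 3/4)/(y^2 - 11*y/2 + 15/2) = (4*y - 1)/(2*(2*y - 5))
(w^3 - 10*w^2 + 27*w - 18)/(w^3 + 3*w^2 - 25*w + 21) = (w - 6)/(w + 7)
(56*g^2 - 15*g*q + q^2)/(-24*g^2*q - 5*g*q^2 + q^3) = (-7*g + q)/(q*(3*g + q))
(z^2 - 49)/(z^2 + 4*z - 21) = (z - 7)/(z - 3)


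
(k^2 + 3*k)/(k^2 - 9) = k/(k - 3)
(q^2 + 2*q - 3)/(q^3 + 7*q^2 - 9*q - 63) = (q - 1)/(q^2 + 4*q - 21)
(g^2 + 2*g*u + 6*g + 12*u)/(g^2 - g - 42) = (g + 2*u)/(g - 7)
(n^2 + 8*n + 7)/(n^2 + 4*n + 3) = (n + 7)/(n + 3)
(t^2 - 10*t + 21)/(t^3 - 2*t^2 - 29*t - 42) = (t - 3)/(t^2 + 5*t + 6)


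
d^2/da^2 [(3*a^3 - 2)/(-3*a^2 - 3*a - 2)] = 6*(-3*a^3 + 6*a + 2)/(27*a^6 + 81*a^5 + 135*a^4 + 135*a^3 + 90*a^2 + 36*a + 8)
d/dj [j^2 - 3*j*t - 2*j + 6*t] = 2*j - 3*t - 2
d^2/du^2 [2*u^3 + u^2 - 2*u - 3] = 12*u + 2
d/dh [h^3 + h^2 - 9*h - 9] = 3*h^2 + 2*h - 9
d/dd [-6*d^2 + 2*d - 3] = 2 - 12*d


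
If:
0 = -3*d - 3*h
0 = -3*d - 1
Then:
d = -1/3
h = 1/3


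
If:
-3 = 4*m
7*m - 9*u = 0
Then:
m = -3/4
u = -7/12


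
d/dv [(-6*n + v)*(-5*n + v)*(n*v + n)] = n*(30*n^2 - 22*n*v - 11*n + 3*v^2 + 2*v)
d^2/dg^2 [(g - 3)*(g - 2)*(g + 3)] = 6*g - 4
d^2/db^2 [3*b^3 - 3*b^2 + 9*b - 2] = 18*b - 6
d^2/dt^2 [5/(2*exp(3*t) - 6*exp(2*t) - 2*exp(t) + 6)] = 5*((-9*exp(2*t) + 12*exp(t) + 1)*(exp(3*t) - 3*exp(2*t) - exp(t) + 3) + 2*(-3*exp(2*t) + 6*exp(t) + 1)^2*exp(t))*exp(t)/(2*(exp(3*t) - 3*exp(2*t) - exp(t) + 3)^3)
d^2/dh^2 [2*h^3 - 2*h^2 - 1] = 12*h - 4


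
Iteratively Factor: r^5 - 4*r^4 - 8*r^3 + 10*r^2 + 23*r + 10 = (r + 1)*(r^4 - 5*r^3 - 3*r^2 + 13*r + 10) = (r + 1)^2*(r^3 - 6*r^2 + 3*r + 10) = (r + 1)^3*(r^2 - 7*r + 10) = (r - 5)*(r + 1)^3*(r - 2)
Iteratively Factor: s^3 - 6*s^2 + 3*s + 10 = (s - 5)*(s^2 - s - 2) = (s - 5)*(s - 2)*(s + 1)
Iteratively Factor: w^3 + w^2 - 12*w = (w)*(w^2 + w - 12) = w*(w - 3)*(w + 4)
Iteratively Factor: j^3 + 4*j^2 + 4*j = (j)*(j^2 + 4*j + 4) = j*(j + 2)*(j + 2)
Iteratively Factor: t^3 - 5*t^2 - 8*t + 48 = (t - 4)*(t^2 - t - 12) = (t - 4)*(t + 3)*(t - 4)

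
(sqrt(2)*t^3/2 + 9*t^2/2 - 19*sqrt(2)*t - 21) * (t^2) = sqrt(2)*t^5/2 + 9*t^4/2 - 19*sqrt(2)*t^3 - 21*t^2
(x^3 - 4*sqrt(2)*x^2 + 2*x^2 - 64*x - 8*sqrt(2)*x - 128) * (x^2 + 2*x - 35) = x^5 - 4*sqrt(2)*x^4 + 4*x^4 - 95*x^3 - 16*sqrt(2)*x^3 - 326*x^2 + 124*sqrt(2)*x^2 + 280*sqrt(2)*x + 1984*x + 4480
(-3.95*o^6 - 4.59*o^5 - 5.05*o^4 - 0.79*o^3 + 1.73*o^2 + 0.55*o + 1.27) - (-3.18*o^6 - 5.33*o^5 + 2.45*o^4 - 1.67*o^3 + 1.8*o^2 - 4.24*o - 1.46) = -0.77*o^6 + 0.74*o^5 - 7.5*o^4 + 0.88*o^3 - 0.0700000000000001*o^2 + 4.79*o + 2.73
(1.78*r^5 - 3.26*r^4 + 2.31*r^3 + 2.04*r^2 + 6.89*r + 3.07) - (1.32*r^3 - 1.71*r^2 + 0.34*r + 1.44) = 1.78*r^5 - 3.26*r^4 + 0.99*r^3 + 3.75*r^2 + 6.55*r + 1.63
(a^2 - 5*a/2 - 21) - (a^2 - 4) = -5*a/2 - 17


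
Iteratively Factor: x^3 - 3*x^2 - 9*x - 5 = (x - 5)*(x^2 + 2*x + 1) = (x - 5)*(x + 1)*(x + 1)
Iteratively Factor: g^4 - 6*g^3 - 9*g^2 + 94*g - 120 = (g - 3)*(g^3 - 3*g^2 - 18*g + 40) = (g - 5)*(g - 3)*(g^2 + 2*g - 8) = (g - 5)*(g - 3)*(g - 2)*(g + 4)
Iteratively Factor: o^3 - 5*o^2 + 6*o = (o)*(o^2 - 5*o + 6) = o*(o - 3)*(o - 2)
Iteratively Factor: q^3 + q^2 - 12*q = (q - 3)*(q^2 + 4*q) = (q - 3)*(q + 4)*(q)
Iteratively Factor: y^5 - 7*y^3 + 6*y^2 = (y - 1)*(y^4 + y^3 - 6*y^2) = (y - 2)*(y - 1)*(y^3 + 3*y^2) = y*(y - 2)*(y - 1)*(y^2 + 3*y) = y^2*(y - 2)*(y - 1)*(y + 3)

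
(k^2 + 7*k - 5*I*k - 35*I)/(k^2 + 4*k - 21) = (k - 5*I)/(k - 3)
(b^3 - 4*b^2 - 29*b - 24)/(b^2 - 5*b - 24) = b + 1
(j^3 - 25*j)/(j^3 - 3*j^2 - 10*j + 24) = j*(j^2 - 25)/(j^3 - 3*j^2 - 10*j + 24)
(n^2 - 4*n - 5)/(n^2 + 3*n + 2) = (n - 5)/(n + 2)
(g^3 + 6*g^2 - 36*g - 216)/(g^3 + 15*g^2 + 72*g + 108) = (g - 6)/(g + 3)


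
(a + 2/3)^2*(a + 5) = a^3 + 19*a^2/3 + 64*a/9 + 20/9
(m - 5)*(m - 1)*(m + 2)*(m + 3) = m^4 - m^3 - 19*m^2 - 11*m + 30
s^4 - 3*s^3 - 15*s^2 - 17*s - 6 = (s - 6)*(s + 1)^3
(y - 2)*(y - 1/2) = y^2 - 5*y/2 + 1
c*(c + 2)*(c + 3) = c^3 + 5*c^2 + 6*c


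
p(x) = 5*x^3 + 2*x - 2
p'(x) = 15*x^2 + 2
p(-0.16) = -2.34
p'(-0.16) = 2.38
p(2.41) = 72.81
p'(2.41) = 89.12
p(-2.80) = -117.36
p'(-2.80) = 119.60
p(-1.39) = -18.21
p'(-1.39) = 30.98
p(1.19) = 8.81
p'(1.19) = 23.24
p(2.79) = 112.17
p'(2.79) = 118.76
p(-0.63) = -4.51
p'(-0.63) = 7.95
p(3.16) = 162.09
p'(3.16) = 151.78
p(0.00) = -2.00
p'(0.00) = 2.00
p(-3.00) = -143.00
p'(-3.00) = 137.00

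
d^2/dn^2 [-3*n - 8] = 0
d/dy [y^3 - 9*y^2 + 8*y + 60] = 3*y^2 - 18*y + 8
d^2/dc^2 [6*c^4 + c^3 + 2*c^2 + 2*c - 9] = 72*c^2 + 6*c + 4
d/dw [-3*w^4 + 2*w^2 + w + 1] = -12*w^3 + 4*w + 1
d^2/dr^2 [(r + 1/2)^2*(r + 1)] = 6*r + 4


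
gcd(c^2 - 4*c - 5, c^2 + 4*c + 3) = c + 1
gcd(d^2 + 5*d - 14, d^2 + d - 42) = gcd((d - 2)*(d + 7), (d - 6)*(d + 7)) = d + 7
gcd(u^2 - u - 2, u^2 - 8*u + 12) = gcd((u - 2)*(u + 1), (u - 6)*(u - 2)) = u - 2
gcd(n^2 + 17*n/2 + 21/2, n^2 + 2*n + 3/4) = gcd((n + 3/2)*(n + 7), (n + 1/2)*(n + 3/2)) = n + 3/2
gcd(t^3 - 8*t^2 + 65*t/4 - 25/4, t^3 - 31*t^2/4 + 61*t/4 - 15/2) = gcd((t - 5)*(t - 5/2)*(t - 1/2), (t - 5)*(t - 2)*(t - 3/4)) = t - 5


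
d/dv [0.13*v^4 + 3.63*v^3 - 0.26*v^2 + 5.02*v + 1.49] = 0.52*v^3 + 10.89*v^2 - 0.52*v + 5.02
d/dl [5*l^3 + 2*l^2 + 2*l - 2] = 15*l^2 + 4*l + 2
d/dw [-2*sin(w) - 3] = -2*cos(w)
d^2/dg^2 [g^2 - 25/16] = 2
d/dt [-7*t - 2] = -7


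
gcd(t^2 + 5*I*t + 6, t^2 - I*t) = t - I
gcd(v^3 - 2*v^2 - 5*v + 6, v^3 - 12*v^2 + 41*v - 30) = v - 1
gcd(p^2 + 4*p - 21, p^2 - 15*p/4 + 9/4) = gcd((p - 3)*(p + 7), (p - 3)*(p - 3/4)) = p - 3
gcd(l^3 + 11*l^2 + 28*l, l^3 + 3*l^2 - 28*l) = l^2 + 7*l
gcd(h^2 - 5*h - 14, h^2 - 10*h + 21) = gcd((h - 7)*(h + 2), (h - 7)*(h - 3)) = h - 7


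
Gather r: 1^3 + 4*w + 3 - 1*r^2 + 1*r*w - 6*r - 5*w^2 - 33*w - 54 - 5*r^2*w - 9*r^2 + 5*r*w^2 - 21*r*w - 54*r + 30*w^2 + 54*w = r^2*(-5*w - 10) + r*(5*w^2 - 20*w - 60) + 25*w^2 + 25*w - 50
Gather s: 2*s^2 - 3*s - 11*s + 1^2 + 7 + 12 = 2*s^2 - 14*s + 20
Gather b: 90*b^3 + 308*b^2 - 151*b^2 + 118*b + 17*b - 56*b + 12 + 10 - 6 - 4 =90*b^3 + 157*b^2 + 79*b + 12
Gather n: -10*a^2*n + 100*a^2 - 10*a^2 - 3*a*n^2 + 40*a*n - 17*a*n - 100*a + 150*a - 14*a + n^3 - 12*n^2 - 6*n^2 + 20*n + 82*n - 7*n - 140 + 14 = 90*a^2 + 36*a + n^3 + n^2*(-3*a - 18) + n*(-10*a^2 + 23*a + 95) - 126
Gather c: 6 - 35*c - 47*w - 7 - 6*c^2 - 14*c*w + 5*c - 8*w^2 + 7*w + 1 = -6*c^2 + c*(-14*w - 30) - 8*w^2 - 40*w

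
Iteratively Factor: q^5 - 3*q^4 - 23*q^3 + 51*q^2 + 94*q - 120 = (q - 1)*(q^4 - 2*q^3 - 25*q^2 + 26*q + 120) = (q - 1)*(q + 2)*(q^3 - 4*q^2 - 17*q + 60) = (q - 3)*(q - 1)*(q + 2)*(q^2 - q - 20) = (q - 5)*(q - 3)*(q - 1)*(q + 2)*(q + 4)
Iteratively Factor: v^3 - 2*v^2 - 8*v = (v + 2)*(v^2 - 4*v) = (v - 4)*(v + 2)*(v)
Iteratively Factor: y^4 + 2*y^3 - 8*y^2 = (y)*(y^3 + 2*y^2 - 8*y) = y*(y - 2)*(y^2 + 4*y) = y*(y - 2)*(y + 4)*(y)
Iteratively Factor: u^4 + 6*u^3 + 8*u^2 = (u)*(u^3 + 6*u^2 + 8*u) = u*(u + 4)*(u^2 + 2*u) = u*(u + 2)*(u + 4)*(u)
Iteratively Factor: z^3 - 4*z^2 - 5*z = (z - 5)*(z^2 + z) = z*(z - 5)*(z + 1)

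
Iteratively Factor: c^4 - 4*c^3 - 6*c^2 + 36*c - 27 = (c - 3)*(c^3 - c^2 - 9*c + 9) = (c - 3)^2*(c^2 + 2*c - 3) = (c - 3)^2*(c + 3)*(c - 1)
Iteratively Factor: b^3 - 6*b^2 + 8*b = (b - 4)*(b^2 - 2*b) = (b - 4)*(b - 2)*(b)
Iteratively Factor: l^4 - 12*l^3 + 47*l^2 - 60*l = (l - 5)*(l^3 - 7*l^2 + 12*l) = (l - 5)*(l - 3)*(l^2 - 4*l) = (l - 5)*(l - 4)*(l - 3)*(l)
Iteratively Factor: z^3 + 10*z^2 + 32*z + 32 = (z + 2)*(z^2 + 8*z + 16) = (z + 2)*(z + 4)*(z + 4)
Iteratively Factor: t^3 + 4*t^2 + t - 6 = (t + 2)*(t^2 + 2*t - 3) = (t + 2)*(t + 3)*(t - 1)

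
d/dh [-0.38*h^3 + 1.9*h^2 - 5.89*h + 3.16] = -1.14*h^2 + 3.8*h - 5.89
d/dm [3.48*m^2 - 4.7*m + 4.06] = 6.96*m - 4.7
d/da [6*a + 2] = 6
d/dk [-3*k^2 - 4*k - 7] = -6*k - 4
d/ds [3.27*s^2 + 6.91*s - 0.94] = 6.54*s + 6.91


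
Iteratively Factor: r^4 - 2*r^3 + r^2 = (r)*(r^3 - 2*r^2 + r) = r*(r - 1)*(r^2 - r) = r*(r - 1)^2*(r)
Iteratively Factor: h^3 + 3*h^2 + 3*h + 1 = (h + 1)*(h^2 + 2*h + 1) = (h + 1)^2*(h + 1)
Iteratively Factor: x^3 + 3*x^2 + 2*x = (x + 2)*(x^2 + x) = (x + 1)*(x + 2)*(x)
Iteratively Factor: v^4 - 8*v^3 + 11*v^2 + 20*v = (v - 4)*(v^3 - 4*v^2 - 5*v) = (v - 4)*(v + 1)*(v^2 - 5*v) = v*(v - 4)*(v + 1)*(v - 5)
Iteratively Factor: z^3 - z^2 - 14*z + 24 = (z - 3)*(z^2 + 2*z - 8) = (z - 3)*(z + 4)*(z - 2)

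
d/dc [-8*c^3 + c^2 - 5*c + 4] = -24*c^2 + 2*c - 5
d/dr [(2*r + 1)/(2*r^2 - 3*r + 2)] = (-4*r^2 - 4*r + 7)/(4*r^4 - 12*r^3 + 17*r^2 - 12*r + 4)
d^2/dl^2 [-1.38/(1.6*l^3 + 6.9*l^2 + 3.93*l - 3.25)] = ((13.248*l + 19.044)*(1.6*l^3 + 6.9*l^2 + 3.93*l - 3.25) - 1.38*(4.8*l^2 + 13.8*l + 3.93)*(9.6*l^2 + 27.6*l + 7.86))/(1.6*l^3 + 6.9*l^2 + 3.93*l - 3.25)^3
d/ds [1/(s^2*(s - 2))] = (4 - 3*s)/(s^3*(s^2 - 4*s + 4))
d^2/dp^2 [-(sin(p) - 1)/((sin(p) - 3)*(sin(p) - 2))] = (sin(p)^5 + sin(p)^4 - 23*sin(p)^3 + 35*sin(p)^2 + 12*sin(p) - 22)/((sin(p) - 3)^3*(sin(p) - 2)^3)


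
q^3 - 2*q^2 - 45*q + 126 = (q - 6)*(q - 3)*(q + 7)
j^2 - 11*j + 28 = (j - 7)*(j - 4)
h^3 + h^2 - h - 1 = (h - 1)*(h + 1)^2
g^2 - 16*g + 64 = (g - 8)^2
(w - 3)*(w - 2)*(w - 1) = w^3 - 6*w^2 + 11*w - 6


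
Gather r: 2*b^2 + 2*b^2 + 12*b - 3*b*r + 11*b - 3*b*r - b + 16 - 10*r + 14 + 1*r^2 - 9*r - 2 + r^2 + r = 4*b^2 + 22*b + 2*r^2 + r*(-6*b - 18) + 28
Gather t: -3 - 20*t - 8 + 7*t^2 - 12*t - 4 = 7*t^2 - 32*t - 15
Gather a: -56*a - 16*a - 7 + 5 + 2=-72*a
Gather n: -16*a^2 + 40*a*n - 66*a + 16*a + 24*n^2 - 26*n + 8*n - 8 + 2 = -16*a^2 - 50*a + 24*n^2 + n*(40*a - 18) - 6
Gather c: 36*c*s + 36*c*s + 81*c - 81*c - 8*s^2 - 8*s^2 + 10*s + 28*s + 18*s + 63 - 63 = 72*c*s - 16*s^2 + 56*s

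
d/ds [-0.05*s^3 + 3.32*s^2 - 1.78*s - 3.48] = -0.15*s^2 + 6.64*s - 1.78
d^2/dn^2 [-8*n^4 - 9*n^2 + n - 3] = -96*n^2 - 18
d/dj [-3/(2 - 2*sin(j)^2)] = -3*sin(j)/cos(j)^3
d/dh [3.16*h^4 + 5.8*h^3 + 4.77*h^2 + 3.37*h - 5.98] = 12.64*h^3 + 17.4*h^2 + 9.54*h + 3.37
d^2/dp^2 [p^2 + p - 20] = 2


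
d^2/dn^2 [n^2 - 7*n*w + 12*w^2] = 2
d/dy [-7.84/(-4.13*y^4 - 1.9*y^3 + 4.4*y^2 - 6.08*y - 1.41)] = (-129.5168*y^3 - 44.688*y^2 + 68.992*y - 47.6672)/(4.13*y^4 + 1.9*y^3 - 4.4*y^2 + 6.08*y + 1.41)^2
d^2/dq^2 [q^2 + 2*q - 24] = 2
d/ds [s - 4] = 1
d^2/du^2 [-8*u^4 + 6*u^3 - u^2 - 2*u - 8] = -96*u^2 + 36*u - 2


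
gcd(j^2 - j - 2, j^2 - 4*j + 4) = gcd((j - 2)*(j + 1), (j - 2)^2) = j - 2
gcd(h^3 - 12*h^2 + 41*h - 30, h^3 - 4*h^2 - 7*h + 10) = h^2 - 6*h + 5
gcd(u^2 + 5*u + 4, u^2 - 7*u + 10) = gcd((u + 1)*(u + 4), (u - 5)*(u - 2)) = 1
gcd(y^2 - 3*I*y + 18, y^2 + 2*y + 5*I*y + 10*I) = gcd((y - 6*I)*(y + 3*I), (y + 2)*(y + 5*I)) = 1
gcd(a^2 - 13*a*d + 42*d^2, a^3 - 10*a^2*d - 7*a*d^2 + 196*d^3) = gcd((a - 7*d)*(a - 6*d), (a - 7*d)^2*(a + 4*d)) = a - 7*d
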